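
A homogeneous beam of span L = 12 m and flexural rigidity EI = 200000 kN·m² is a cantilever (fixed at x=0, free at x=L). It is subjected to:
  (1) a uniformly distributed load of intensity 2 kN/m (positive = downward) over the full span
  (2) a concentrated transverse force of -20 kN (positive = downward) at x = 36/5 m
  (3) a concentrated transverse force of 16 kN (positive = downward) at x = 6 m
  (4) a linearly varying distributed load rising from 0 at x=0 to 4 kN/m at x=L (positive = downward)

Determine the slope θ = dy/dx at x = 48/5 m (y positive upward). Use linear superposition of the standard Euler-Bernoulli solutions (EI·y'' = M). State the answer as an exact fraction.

Load 1 — uniform load w=2 kN/m over full span:
  θ_1 = -wx(x²-3Lx+3L²)/(6EI) = -2·(48/5)·((48/5)²-3·12·(48/5)+3·12²)/(6·200000) = -1116/390625 rad
Load 2 — point force P=-20 kN at a=36/5 m (b=L-a=24/5):
  θ_2 = -Pa²/(2EI)  [x>a] = -(-20)·(36/5)²/(2·200000) = 81/31250 rad
Load 3 — point force P=16 kN at a=6 m (b=L-a=6):
  θ_3 = -Pa²/(2EI)  [x>a] = -16·6²/(2·200000) = -9/6250 rad
Load 4 — triangular load w₀=4 kN/m (0→w₀ over full span):
  θ_4 = (w₀Lx²/4-w₀L²x/3-w₀x⁴/(24L))/EI = (4·12·(48/5)²/4-4·12²·(48/5)/3-4·(48/5)⁴/(24·12))/200000 = -8352/1953125 rad
Superposition: θ = Σ θ_i = -11682/1953125 rad ≈ -0.005981 rad

θ(48/5) = -11682/1953125 rad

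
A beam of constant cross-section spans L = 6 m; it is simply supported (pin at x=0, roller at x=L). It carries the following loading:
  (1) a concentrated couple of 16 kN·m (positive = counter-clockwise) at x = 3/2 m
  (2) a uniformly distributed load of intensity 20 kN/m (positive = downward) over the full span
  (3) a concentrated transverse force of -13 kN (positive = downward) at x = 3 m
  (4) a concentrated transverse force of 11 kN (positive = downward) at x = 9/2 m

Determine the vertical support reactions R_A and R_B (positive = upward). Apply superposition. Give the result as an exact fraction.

R_A = 707/12 kN, R_B = 709/12 kN

Load 1 — applied couple M₀=16 kN·m at a=3/2 m (b=L-a=9/2):
  R_A = M₀/L = 16/6 = 8/3 kN
  R_B = -M₀/L = -16/6 = -8/3 kN
Load 2 — uniform load w=20 kN/m over full span:
  R_A = wL/2 = 20·6/2 = 60 kN
  R_B = wL/2 = 20·6/2 = 60 kN
Load 3 — point force P=-13 kN at a=3 m (b=L-a=3):
  R_A = Pb/L = (-13)·3/6 = -13/2 kN
  R_B = Pa/L = (-13)·3/6 = -13/2 kN
Load 4 — point force P=11 kN at a=9/2 m (b=L-a=3/2):
  R_A = Pb/L = 11·(3/2)/6 = 11/4 kN
  R_B = Pa/L = 11·(9/2)/6 = 33/4 kN
Superposition: R_A = 707/12 kN, R_B = 709/12 kN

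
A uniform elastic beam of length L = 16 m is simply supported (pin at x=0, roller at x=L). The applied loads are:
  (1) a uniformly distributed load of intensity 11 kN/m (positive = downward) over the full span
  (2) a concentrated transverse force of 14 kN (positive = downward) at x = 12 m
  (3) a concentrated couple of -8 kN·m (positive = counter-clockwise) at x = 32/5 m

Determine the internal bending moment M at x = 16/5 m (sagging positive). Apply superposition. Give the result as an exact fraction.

Load 1 — uniform load w=11 kN/m over full span:
  M_1 = wx(L-x)/2 = 11·(16/5)·(16-(16/5))/2 = 5632/25 kN·m
Load 2 — point force P=14 kN at a=12 m (b=L-a=4):
  M_2 = Pbx/L  [x≤a] = 14·4·(16/5)/16 = 56/5 kN·m
Load 3 — applied couple M₀=-8 kN·m at a=32/5 m (b=L-a=48/5):
  M_3 = M₀x/L  [x≤a] = (-8)·(16/5)/16 = -8/5 kN·m
Superposition: M = Σ M_i = 5872/25 kN·m ≈ 234.880000 kN·m

M(16/5) = 5872/25 kN·m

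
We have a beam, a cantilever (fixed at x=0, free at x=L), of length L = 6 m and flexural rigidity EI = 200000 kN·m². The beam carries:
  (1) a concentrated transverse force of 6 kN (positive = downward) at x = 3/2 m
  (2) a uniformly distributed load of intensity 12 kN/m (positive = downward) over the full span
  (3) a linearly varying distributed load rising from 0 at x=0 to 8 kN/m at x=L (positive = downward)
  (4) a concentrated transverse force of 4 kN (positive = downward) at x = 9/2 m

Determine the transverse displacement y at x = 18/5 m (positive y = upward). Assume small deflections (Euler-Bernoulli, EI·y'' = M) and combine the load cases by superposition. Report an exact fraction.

y(18/5) = -184053033/25000000000 m

Load 1 — point force P=6 kN at a=3/2 m (b=L-a=9/2):
  y_1 = -Pa²(3x-a)/(6EI)  [x>a] = -6·(3/2)²·(3·(18/5)-(3/2))/(6·200000) = -837/8000000 m
Load 2 — uniform load w=12 kN/m over full span:
  y_2 = -wx²(x²-4Lx+6L²)/(24EI) = -12·(18/5)²·((18/5)²-4·6·(18/5)+6·6²)/(24·200000) = -72171/15625000 m
Load 3 — triangular load w₀=8 kN/m (0→w₀ over full span):
  y_3 = (w₀Lx³/12-w₀L²x²/6-w₀x⁵/(120L))/EI = (8·6·(18/5)³/12-8·6²·(18/5)²/6-8·(18/5)⁵/(120·6))/200000 = -431811/195312500 m
Load 4 — point force P=4 kN at a=9/2 m (b=L-a=3/2):
  y_4 = -Px²(3a-x)/(6EI)  [x≤a] = -4·(18/5)²·(3·(9/2)-(18/5))/(6·200000) = -2673/6250000 m
Superposition: y = Σ y_i = -184053033/25000000000 m ≈ -0.007362 m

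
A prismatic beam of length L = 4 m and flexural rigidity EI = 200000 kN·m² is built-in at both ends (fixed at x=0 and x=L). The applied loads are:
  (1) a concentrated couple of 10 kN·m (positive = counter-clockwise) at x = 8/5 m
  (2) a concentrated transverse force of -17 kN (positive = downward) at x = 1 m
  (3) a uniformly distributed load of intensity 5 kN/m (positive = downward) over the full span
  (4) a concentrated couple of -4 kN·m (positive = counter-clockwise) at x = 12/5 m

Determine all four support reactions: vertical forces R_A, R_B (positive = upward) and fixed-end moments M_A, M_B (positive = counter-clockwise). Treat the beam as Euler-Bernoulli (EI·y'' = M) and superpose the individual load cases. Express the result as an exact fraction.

R_A = -1747/800 kN, M_A = -3571/1200 kN·m, R_B = 4147/800 kN, M_B = -911/1200 kN·m

Load 1 — applied couple M₀=10 kN·m at a=8/5 m (b=L-a=12/5):
  R_A = 6M₀ab/L³ = 6·10·(8/5)·(12/5)/4³ = 18/5 kN
  M_A = M₀b(2a-b)/L² = 10·(12/5)·(2·(8/5)-(12/5))/4² = 6/5 kN·m
  R_B = -6M₀ab/L³ = -6·10·(8/5)·(12/5)/4³ = -18/5 kN
  M_B = M₀a(2b-a)/L² = 10·(8/5)·(2·(12/5)-(8/5))/4² = 16/5 kN·m
Load 2 — point force P=-17 kN at a=1 m (b=L-a=3):
  R_A = Pb²(3a+b)/L³ = (-17)·3²·(3·1+3)/4³ = -459/32 kN
  M_A = Pab²/L² = (-17)·1·3²/4² = -153/16 kN·m
  R_B = Pa²(a+3b)/L³ = (-17)·1²·(1+3·3)/4³ = -85/32 kN
  M_B = -Pa²b/L² = -(-17)·1²·3/4² = 51/16 kN·m
Load 3 — uniform load w=5 kN/m over full span:
  R_A = wL/2 = 5·4/2 = 10 kN
  M_A = wL²/12 = 5·4²/12 = 20/3 kN·m
  R_B = wL/2 = 5·4/2 = 10 kN
  M_B = -wL²/12 = -5·4²/12 = -20/3 kN·m
Load 4 — applied couple M₀=-4 kN·m at a=12/5 m (b=L-a=8/5):
  R_A = 6M₀ab/L³ = 6·(-4)·(12/5)·(8/5)/4³ = -36/25 kN
  M_A = M₀b(2a-b)/L² = (-4)·(8/5)·(2·(12/5)-(8/5))/4² = -32/25 kN·m
  R_B = -6M₀ab/L³ = -6·(-4)·(12/5)·(8/5)/4³ = 36/25 kN
  M_B = M₀a(2b-a)/L² = (-4)·(12/5)·(2·(8/5)-(12/5))/4² = -12/25 kN·m
Superposition: R_A = -1747/800 kN, M_A = -3571/1200 kN·m, R_B = 4147/800 kN, M_B = -911/1200 kN·m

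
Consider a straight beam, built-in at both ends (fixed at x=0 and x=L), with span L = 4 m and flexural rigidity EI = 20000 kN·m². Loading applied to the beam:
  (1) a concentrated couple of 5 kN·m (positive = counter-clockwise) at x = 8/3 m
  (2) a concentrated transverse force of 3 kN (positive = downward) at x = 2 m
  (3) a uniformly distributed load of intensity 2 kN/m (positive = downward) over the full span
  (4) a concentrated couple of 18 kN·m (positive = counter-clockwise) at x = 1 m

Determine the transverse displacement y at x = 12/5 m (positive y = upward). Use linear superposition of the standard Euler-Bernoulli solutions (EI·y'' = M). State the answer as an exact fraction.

Load 1 — applied couple M₀=5 kN·m at a=8/3 m (b=L-a=4/3):
  y_1 = (R_Ax³/6 - M_Ax²/2)/EI  [x≤a] with R_A=5/3, M_A=5/3 = ((5/3)·(12/5)³/6 - (5/3)·(12/5)²/2)/20000 = -3/62500 m
Load 2 — point force P=3 kN at a=2 m (b=L-a=2):
  y_2 = -Pa²(L-x)²(3bL-(3b+a)(L-x))/(6L³EI)  [x>a] = -3·2²·(4-(12/5))²·(3·2·4-(3·2+2)·(4-(12/5)))/(6·4³·20000) = -7/156250 m
Load 3 — uniform load w=2 kN/m over full span:
  y_3 = -wx²(L-x)²/(24EI) = -2·(12/5)²·(4-(12/5))²/(24·20000) = -24/390625 m
Load 4 — applied couple M₀=18 kN·m at a=1 m (b=L-a=3):
  y_4 = (R_Ax³/6 - M_Ax²/2 - M₀(x-a)²/2)/EI  [x>a] with R_A=81/16, M_A=-27/8 = ((81/16)·(12/5)³/6 - (-27/8)·(12/5)²/2 - 18·((12/5)-1)²/2)/20000 = 117/625000 m
Superposition: y = Σ y_i = 103/3125000 m ≈ 0.000033 m

y(12/5) = 103/3125000 m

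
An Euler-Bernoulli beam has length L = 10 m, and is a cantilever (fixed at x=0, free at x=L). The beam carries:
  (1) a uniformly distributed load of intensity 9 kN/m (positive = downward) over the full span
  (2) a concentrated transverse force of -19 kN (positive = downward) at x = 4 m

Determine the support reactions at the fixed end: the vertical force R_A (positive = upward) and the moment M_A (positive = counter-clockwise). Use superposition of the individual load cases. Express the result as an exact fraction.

Load 1 — uniform load w=9 kN/m over full span:
  R_A = wL = 9·10 = 90 kN
  M_A = wL²/2 = 9·10²/2 = 450 kN·m
Load 2 — point force P=-19 kN at a=4 m (b=L-a=6):
  R_A = P = (-19) = -19 kN
  M_A = Pa = (-19)·4 = -76 kN·m
Superposition: R_A = 71 kN, M_A = 374 kN·m

R_A = 71 kN, M_A = 374 kN·m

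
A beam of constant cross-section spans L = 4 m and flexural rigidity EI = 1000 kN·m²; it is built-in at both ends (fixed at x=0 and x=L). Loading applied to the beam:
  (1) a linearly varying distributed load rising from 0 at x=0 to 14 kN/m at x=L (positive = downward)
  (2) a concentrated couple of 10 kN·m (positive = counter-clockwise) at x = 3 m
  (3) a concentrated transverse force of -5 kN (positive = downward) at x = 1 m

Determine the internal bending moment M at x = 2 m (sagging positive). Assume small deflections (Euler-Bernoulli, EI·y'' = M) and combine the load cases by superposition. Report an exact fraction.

M(2) = 157/24 kN·m

Load 1 — triangular load w₀=14 kN/m (0→w₀ over full span):
  M_1 = 3w₀Lx/20 - w₀L²/30 - w₀x³/(6L) = 3·14·4·2/20 - 14·4²/30 - 14·2³/(6·4) = 14/3 kN·m
Load 2 — applied couple M₀=10 kN·m at a=3 m (b=L-a=1):
  M_2 = R_Ax - M_A  [x≤a] with R_A=45/16, M_A=25/8 = (45/16)·2 - (25/8) = 5/2 kN·m
Load 3 — point force P=-5 kN at a=1 m (b=L-a=3):
  M_3 = Pa²(a+3b)(L-x)/L³ - Pa²b/L²  [x>a] = (-5)·1²·(1+3·3)·(4-2)/4³ - (-5)·1²·3/4² = -5/8 kN·m
Superposition: M = Σ M_i = 157/24 kN·m ≈ 6.541667 kN·m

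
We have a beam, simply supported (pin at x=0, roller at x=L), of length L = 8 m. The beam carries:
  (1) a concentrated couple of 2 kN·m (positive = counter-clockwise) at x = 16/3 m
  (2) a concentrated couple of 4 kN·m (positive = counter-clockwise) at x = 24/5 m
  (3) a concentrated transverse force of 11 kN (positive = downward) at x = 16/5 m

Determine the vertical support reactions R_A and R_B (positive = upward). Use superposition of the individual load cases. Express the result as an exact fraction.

R_A = 147/20 kN, R_B = 73/20 kN

Load 1 — applied couple M₀=2 kN·m at a=16/3 m (b=L-a=8/3):
  R_A = M₀/L = 2/8 = 1/4 kN
  R_B = -M₀/L = -2/8 = -1/4 kN
Load 2 — applied couple M₀=4 kN·m at a=24/5 m (b=L-a=16/5):
  R_A = M₀/L = 4/8 = 1/2 kN
  R_B = -M₀/L = -4/8 = -1/2 kN
Load 3 — point force P=11 kN at a=16/5 m (b=L-a=24/5):
  R_A = Pb/L = 11·(24/5)/8 = 33/5 kN
  R_B = Pa/L = 11·(16/5)/8 = 22/5 kN
Superposition: R_A = 147/20 kN, R_B = 73/20 kN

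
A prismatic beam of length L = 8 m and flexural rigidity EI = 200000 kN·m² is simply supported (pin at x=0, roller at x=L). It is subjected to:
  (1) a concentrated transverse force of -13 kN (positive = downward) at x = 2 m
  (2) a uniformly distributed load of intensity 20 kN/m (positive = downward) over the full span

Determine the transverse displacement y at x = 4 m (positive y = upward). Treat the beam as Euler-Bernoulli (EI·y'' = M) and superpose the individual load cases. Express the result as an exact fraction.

y(4) = -1457/300000 m

Load 1 — point force P=-13 kN at a=2 m (b=L-a=6):
  y_1 = -Pa(L-x)(2Lx-a²-x²)/(6LEI)  [x>a] = -(-13)·2·(8-4)·(2·8·4-2²-4²)/(6·8·200000) = 143/300000 m
Load 2 — uniform load w=20 kN/m over full span:
  y_2 = -wx(L³-2Lx²+x³)/(24EI) = -20·4·(8³-2·8·4²+4³)/(24·200000) = -2/375 m
Superposition: y = Σ y_i = -1457/300000 m ≈ -0.004857 m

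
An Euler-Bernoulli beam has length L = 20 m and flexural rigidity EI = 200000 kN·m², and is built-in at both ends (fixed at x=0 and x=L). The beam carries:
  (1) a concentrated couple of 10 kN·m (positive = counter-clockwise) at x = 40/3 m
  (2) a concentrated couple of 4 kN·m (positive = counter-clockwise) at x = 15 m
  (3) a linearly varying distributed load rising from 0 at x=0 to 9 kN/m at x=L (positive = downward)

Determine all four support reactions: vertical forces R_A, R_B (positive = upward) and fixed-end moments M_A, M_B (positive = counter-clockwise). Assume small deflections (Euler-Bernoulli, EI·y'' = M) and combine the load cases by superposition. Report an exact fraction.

R_A = 3347/120 kN, M_A = 1495/12 kN·m, R_B = 7453/120 kN, M_B = -723/4 kN·m

Load 1 — applied couple M₀=10 kN·m at a=40/3 m (b=L-a=20/3):
  R_A = 6M₀ab/L³ = 6·10·(40/3)·(20/3)/20³ = 2/3 kN
  M_A = M₀b(2a-b)/L² = 10·(20/3)·(2·(40/3)-(20/3))/20² = 10/3 kN·m
  R_B = -6M₀ab/L³ = -6·10·(40/3)·(20/3)/20³ = -2/3 kN
  M_B = M₀a(2b-a)/L² = 10·(40/3)·(2·(20/3)-(40/3))/20² = 0 kN·m
Load 2 — applied couple M₀=4 kN·m at a=15 m (b=L-a=5):
  R_A = 6M₀ab/L³ = 6·4·15·5/20³ = 9/40 kN
  M_A = M₀b(2a-b)/L² = 4·5·(2·15-5)/20² = 5/4 kN·m
  R_B = -6M₀ab/L³ = -6·4·15·5/20³ = -9/40 kN
  M_B = M₀a(2b-a)/L² = 4·15·(2·5-15)/20² = -3/4 kN·m
Load 3 — triangular load w₀=9 kN/m (0→w₀ over full span):
  R_A = 3w₀L/20 = 3·9·20/20 = 27 kN
  M_A = w₀L²/30 = 9·20²/30 = 120 kN·m
  R_B = 7w₀L/20 = 7·9·20/20 = 63 kN
  M_B = -w₀L²/20 = -9·20²/20 = -180 kN·m
Superposition: R_A = 3347/120 kN, M_A = 1495/12 kN·m, R_B = 7453/120 kN, M_B = -723/4 kN·m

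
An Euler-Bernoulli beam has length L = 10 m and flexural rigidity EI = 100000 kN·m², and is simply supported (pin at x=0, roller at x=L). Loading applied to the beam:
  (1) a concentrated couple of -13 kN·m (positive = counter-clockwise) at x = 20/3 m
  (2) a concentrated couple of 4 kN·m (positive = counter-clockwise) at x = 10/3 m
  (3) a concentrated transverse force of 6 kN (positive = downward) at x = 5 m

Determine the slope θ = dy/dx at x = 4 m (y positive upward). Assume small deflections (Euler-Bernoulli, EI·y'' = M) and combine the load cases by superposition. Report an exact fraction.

Load 1 — applied couple M₀=-13 kN·m at a=20/3 m (b=L-a=10/3):
  θ_1 = (M₀x²/(2L)+C₁)/EI  [x≤a] with C₁=M₀(3b²-L²)/(6L)=130/9 = ((-13)·4²/(2·10)+(130/9))/100000 = 91/2250000 rad
Load 2 — applied couple M₀=4 kN·m at a=10/3 m (b=L-a=20/3):
  θ_2 = (M₀x²/(2L)-M₀(x-a)+C₁)/EI  [x>a] with C₁=M₀(3b²-L²)/(6L)=20/9 = (4·4²/(2·10)-4·(4-(10/3))+(20/9))/100000 = 31/1125000 rad
Load 3 — point force P=6 kN at a=5 m (b=L-a=5):
  θ_3 = -Pb(L²-b²-3x²)/(6LEI)  [x≤a] = -6·5·(10²-5²-3·4²)/(6·10·100000) = -27/200000 rad
Superposition: θ = Σ θ_i = -67/1000000 rad ≈ -0.000067 rad

θ(4) = -67/1000000 rad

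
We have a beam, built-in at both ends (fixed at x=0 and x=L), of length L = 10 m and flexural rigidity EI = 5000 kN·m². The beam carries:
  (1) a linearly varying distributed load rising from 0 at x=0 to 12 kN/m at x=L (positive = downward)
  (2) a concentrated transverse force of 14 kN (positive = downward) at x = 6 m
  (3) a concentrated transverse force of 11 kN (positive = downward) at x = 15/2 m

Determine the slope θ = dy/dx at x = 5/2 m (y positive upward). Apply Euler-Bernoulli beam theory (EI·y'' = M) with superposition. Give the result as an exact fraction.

Load 1 — triangular load w₀=12 kN/m (0→w₀ over full span):
  θ_1 = -w₀(2x(L-x)(L-2x)(x+2L)+x²(L-x)²)/(120LEI) = -12·(2·(5/2)·(10-(5/2))·(10-2·(5/2))·((5/2)+2·10)+(5/2)²·(10-(5/2))²)/(120·10·5000) = -117/12800 rad
Load 2 — point force P=14 kN at a=6 m (b=L-a=4):
  θ_2 = -Pb²x(2aL-(3a+b)x)/(2L³EI)  [x≤a] = -14·4²·(5/2)·(2·6·10-(3·6+4)·(5/2))/(2·10³·5000) = -91/25000 rad
Load 3 — point force P=11 kN at a=15/2 m (b=L-a=5/2):
  θ_3 = -Pb²x(2aL-(3a+b)x)/(2L³EI)  [x≤a] = -11·(5/2)²·(5/2)·(2·(15/2)·10-(3·(15/2)+(5/2))·(5/2))/(2·10³·5000) = -77/51200 rad
Superposition: θ = Σ θ_i = -91421/6400000 rad ≈ -0.014285 rad

θ(5/2) = -91421/6400000 rad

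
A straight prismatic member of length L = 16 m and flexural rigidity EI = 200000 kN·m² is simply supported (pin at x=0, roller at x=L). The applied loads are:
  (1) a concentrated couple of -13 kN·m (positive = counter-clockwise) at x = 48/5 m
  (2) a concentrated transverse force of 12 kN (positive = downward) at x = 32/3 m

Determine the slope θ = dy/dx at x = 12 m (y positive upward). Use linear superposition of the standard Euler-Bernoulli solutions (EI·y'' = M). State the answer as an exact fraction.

Load 1 — applied couple M₀=-13 kN·m at a=48/5 m (b=L-a=32/5):
  θ_1 = (M₀x²/(2L)-M₀(x-a)+C₁)/EI  [x>a] with C₁=M₀(3b²-L²)/(6L)=1352/75 = ((-13)·12²/(2·16)-(-13)·(12-(48/5))+(1352/75))/200000 = -1391/30000000 rad
Load 2 — point force P=12 kN at a=32/3 m (b=L-a=16/3):
  θ_2 = -Pa(2L²-6Lx+3x²+a²)/(6LEI)  [x>a] = -12·(32/3)·(2·16²-6·16·12+3·12²+(32/3)²)/(6·16·200000) = 53/84375 rad
Superposition: θ = Σ θ_i = 157081/270000000 rad ≈ 0.000582 rad

θ(12) = 157081/270000000 rad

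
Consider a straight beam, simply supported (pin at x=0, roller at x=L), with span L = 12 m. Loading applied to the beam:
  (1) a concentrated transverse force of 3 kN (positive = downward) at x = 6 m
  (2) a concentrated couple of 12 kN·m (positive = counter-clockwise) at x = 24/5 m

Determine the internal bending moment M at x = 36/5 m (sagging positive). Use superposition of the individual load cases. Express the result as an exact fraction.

Load 1 — point force P=3 kN at a=6 m (b=L-a=6):
  M_1 = Pa(L-x)/L  [x>a] = 3·6·(12-(36/5))/12 = 36/5 kN·m
Load 2 — applied couple M₀=12 kN·m at a=24/5 m (b=L-a=36/5):
  M_2 = M₀x/L - M₀  [x>a] = 12·(36/5)/12 - 12 = -24/5 kN·m
Superposition: M = Σ M_i = 12/5 kN·m ≈ 2.400000 kN·m

M(36/5) = 12/5 kN·m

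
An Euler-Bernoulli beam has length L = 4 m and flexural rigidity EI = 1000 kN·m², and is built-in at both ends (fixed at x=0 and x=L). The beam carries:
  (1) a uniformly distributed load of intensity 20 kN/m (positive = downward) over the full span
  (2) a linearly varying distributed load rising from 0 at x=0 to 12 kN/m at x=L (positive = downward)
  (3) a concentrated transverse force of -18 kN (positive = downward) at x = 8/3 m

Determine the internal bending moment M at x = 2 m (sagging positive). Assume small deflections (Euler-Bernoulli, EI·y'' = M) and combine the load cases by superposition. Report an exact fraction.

M(2) = 40/3 kN·m

Load 1 — uniform load w=20 kN/m over full span:
  M_1 = wLx/2 - wL²/12 - wx²/2 = 20·4·2/2 - 20·4²/12 - 20·2²/2 = 40/3 kN·m
Load 2 — triangular load w₀=12 kN/m (0→w₀ over full span):
  M_2 = 3w₀Lx/20 - w₀L²/30 - w₀x³/(6L) = 3·12·4·2/20 - 12·4²/30 - 12·2³/(6·4) = 4 kN·m
Load 3 — point force P=-18 kN at a=8/3 m (b=L-a=4/3):
  M_3 = Pb²(3a+b)x/L³ - Pab²/L²  [x≤a] = (-18)·(4/3)²·(3·(8/3)+(4/3))·2/4³ - (-18)·(8/3)·(4/3)²/4² = -4 kN·m
Superposition: M = Σ M_i = 40/3 kN·m ≈ 13.333333 kN·m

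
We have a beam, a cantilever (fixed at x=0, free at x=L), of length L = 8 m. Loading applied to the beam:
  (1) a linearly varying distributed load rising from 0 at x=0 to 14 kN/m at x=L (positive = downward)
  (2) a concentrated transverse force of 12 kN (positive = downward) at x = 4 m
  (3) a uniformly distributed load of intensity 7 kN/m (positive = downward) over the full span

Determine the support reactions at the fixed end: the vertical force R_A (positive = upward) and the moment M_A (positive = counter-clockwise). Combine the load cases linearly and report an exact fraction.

R_A = 124 kN, M_A = 1712/3 kN·m

Load 1 — triangular load w₀=14 kN/m (0→w₀ over full span):
  R_A = w₀L/2 = 14·8/2 = 56 kN
  M_A = w₀L²/3 = 14·8²/3 = 896/3 kN·m
Load 2 — point force P=12 kN at a=4 m (b=L-a=4):
  R_A = P = 12 kN
  M_A = Pa = 12·4 = 48 kN·m
Load 3 — uniform load w=7 kN/m over full span:
  R_A = wL = 7·8 = 56 kN
  M_A = wL²/2 = 7·8²/2 = 224 kN·m
Superposition: R_A = 124 kN, M_A = 1712/3 kN·m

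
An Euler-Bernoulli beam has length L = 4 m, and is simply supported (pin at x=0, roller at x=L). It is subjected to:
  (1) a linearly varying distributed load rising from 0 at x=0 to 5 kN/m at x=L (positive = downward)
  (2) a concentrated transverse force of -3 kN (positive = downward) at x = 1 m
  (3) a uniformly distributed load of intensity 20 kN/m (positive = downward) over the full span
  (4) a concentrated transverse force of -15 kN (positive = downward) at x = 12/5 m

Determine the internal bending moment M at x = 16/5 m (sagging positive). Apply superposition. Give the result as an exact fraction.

M(16/5) = 541/25 kN·m

Load 1 — triangular load w₀=5 kN/m (0→w₀ over full span):
  M_1 = w₀Lx/6 - w₀x³/(6L) = 5·4·(16/5)/6 - 5·(16/5)³/(6·4) = 96/25 kN·m
Load 2 — point force P=-3 kN at a=1 m (b=L-a=3):
  M_2 = Pa(L-x)/L  [x>a] = (-3)·1·(4-(16/5))/4 = -3/5 kN·m
Load 3 — uniform load w=20 kN/m over full span:
  M_3 = wx(L-x)/2 = 20·(16/5)·(4-(16/5))/2 = 128/5 kN·m
Load 4 — point force P=-15 kN at a=12/5 m (b=L-a=8/5):
  M_4 = Pa(L-x)/L  [x>a] = (-15)·(12/5)·(4-(16/5))/4 = -36/5 kN·m
Superposition: M = Σ M_i = 541/25 kN·m ≈ 21.640000 kN·m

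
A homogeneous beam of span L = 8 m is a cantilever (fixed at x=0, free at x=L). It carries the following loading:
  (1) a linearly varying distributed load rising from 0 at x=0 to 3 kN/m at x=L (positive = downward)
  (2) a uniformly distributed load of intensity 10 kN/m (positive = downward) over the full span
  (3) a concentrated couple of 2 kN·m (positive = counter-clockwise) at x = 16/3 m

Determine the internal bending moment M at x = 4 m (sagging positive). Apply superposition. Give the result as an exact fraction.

M(4) = -98 kN·m

Load 1 — triangular load w₀=3 kN/m (0→w₀ over full span):
  M_1 = w₀Lx/2 - w₀L²/3 - w₀x³/(6L) = 3·8·4/2 - 3·8²/3 - 3·4³/(6·8) = -20 kN·m
Load 2 — uniform load w=10 kN/m over full span:
  M_2 = -w(L-x)²/2 = -10·(8-4)²/2 = -80 kN·m
Load 3 — applied couple M₀=2 kN·m at a=16/3 m (b=L-a=8/3):
  M_3 = M₀  [x≤a] = 2 = 2 kN·m
Superposition: M = Σ M_i = -98 kN·m ≈ -98.000000 kN·m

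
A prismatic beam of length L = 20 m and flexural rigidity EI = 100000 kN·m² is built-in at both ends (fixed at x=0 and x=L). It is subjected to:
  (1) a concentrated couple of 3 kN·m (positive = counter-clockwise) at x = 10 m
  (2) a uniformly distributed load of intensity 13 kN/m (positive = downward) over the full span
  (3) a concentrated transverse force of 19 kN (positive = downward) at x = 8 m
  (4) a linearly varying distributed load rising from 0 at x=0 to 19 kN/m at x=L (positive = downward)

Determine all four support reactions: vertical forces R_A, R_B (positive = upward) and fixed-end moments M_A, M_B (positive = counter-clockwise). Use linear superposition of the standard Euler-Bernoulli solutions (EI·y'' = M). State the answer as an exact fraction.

Load 1 — applied couple M₀=3 kN·m at a=10 m (b=L-a=10):
  R_A = 6M₀ab/L³ = 6·3·10·10/20³ = 9/40 kN
  M_A = M₀b(2a-b)/L² = 3·10·(2·10-10)/20² = 3/4 kN·m
  R_B = -6M₀ab/L³ = -6·3·10·10/20³ = -9/40 kN
  M_B = M₀a(2b-a)/L² = 3·10·(2·10-10)/20² = 3/4 kN·m
Load 2 — uniform load w=13 kN/m over full span:
  R_A = wL/2 = 13·20/2 = 130 kN
  M_A = wL²/12 = 13·20²/12 = 1300/3 kN·m
  R_B = wL/2 = 13·20/2 = 130 kN
  M_B = -wL²/12 = -13·20²/12 = -1300/3 kN·m
Load 3 — point force P=19 kN at a=8 m (b=L-a=12):
  R_A = Pb²(3a+b)/L³ = 19·12²·(3·8+12)/20³ = 1539/125 kN
  M_A = Pab²/L² = 19·8·12²/20² = 1368/25 kN·m
  R_B = Pa²(a+3b)/L³ = 19·8²·(8+3·12)/20³ = 836/125 kN
  M_B = -Pa²b/L² = -19·8²·12/20² = -912/25 kN·m
Load 4 — triangular load w₀=19 kN/m (0→w₀ over full span):
  R_A = 3w₀L/20 = 3·19·20/20 = 57 kN
  M_A = w₀L²/30 = 19·20²/30 = 760/3 kN·m
  R_B = 7w₀L/20 = 7·19·20/20 = 133 kN
  M_B = -w₀L²/20 = -19·20²/20 = -380 kN·m
Superposition: R_A = 199537/1000 kN, M_A = 222641/300 kN·m, R_B = 269463/1000 kN, M_B = -254719/300 kN·m

R_A = 199537/1000 kN, M_A = 222641/300 kN·m, R_B = 269463/1000 kN, M_B = -254719/300 kN·m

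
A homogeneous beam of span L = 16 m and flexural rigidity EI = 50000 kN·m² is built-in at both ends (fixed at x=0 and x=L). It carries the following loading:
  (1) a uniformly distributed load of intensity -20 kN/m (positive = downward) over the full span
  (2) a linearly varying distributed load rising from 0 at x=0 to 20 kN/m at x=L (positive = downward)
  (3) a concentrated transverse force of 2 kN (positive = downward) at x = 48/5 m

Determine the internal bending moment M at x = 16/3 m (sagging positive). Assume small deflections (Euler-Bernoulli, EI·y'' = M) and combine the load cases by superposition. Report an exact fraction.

Load 1 — uniform load w=-20 kN/m over full span:
  M_1 = wLx/2 - wL²/12 - wx²/2 = (-20)·16·(16/3)/2 - (-20)·16²/12 - (-20)·(16/3)²/2 = -1280/9 kN·m
Load 2 — triangular load w₀=20 kN/m (0→w₀ over full span):
  M_2 = 3w₀Lx/20 - w₀L²/30 - w₀x³/(6L) = 3·20·16·(16/3)/20 - 20·16²/30 - 20·(16/3)³/(6·16) = 4352/81 kN·m
Load 3 — point force P=2 kN at a=48/5 m (b=L-a=32/5):
  M_3 = Pb²(3a+b)x/L³ - Pab²/L²  [x≤a] = 2·(32/5)²·(3·(48/5)+(32/5))·(16/3)/16³ - 2·(48/5)·(32/5)²/16² = 256/375 kN·m
Superposition: M = Σ M_i = -889088/10125 kN·m ≈ -87.811160 kN·m

M(16/3) = -889088/10125 kN·m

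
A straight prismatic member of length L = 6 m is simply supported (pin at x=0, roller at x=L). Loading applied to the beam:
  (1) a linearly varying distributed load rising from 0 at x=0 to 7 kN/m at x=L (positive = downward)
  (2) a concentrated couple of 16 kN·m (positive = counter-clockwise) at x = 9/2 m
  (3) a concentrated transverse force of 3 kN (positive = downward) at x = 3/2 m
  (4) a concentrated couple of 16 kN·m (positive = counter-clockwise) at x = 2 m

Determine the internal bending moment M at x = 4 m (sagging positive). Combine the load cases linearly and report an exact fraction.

M(4) = 403/18 kN·m

Load 1 — triangular load w₀=7 kN/m (0→w₀ over full span):
  M_1 = w₀Lx/6 - w₀x³/(6L) = 7·6·4/6 - 7·4³/(6·6) = 140/9 kN·m
Load 2 — applied couple M₀=16 kN·m at a=9/2 m (b=L-a=3/2):
  M_2 = M₀x/L  [x≤a] = 16·4/6 = 32/3 kN·m
Load 3 — point force P=3 kN at a=3/2 m (b=L-a=9/2):
  M_3 = Pa(L-x)/L  [x>a] = 3·(3/2)·(6-4)/6 = 3/2 kN·m
Load 4 — applied couple M₀=16 kN·m at a=2 m (b=L-a=4):
  M_4 = M₀x/L - M₀  [x>a] = 16·4/6 - 16 = -16/3 kN·m
Superposition: M = Σ M_i = 403/18 kN·m ≈ 22.388889 kN·m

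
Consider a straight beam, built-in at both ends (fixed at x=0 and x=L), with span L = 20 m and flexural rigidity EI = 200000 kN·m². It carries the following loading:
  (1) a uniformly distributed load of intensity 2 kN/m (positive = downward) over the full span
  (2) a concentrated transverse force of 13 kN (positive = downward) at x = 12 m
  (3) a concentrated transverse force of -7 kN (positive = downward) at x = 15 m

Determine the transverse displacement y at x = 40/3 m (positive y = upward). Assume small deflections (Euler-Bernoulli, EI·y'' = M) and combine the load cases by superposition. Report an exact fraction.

Load 1 — uniform load w=2 kN/m over full span:
  y_1 = -wx²(L-x)²/(24EI) = -2·(40/3)²·(20-(40/3))²/(24·200000) = -4/1215 m
Load 2 — point force P=13 kN at a=12 m (b=L-a=8):
  y_2 = -Pa²(L-x)²(3bL-(3b+a)(L-x))/(6L³EI)  [x>a] = -13·12²·(20-(40/3))²·(3·8·20-(3·8+12)·(20-(40/3)))/(6·20³·200000) = -13/6250 m
Load 3 — point force P=-7 kN at a=15 m (b=L-a=5):
  y_3 = -Pb²x²(3aL-(3a+b)x)/(6L³EI)  [x≤a] = -(-7)·5²·(40/3)²·(3·15·20-(3·15+5)·(40/3))/(6·20³·200000) = 49/64800 m
Superposition: y = Σ y_i = -112169/24300000 m ≈ -0.004616 m

y(40/3) = -112169/24300000 m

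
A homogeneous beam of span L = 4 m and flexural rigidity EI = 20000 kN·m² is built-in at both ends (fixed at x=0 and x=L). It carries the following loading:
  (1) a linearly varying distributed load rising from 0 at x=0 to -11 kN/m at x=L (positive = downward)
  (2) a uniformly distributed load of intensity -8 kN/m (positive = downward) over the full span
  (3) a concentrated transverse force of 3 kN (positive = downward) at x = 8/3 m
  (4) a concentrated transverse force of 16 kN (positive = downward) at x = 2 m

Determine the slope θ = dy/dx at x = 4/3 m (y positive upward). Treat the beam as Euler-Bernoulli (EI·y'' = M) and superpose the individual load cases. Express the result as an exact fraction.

Load 1 — triangular load w₀=-11 kN/m (0→w₀ over full span):
  θ_1 = -w₀(2x(L-x)(L-2x)(x+2L)+x²(L-x)²)/(120LEI) = -(-11)·(2·(4/3)·(4-(4/3))·(4-2·(4/3))·((4/3)+2·4)+(4/3)²·(4-(4/3))²)/(120·4·20000) = 88/759375 rad
Load 2 — uniform load w=-8 kN/m over full span:
  θ_2 = -wx(L-x)(L-2x)/(12EI) = -(-8)·(4/3)·(4-(4/3))·(4-2·(4/3))/(12·20000) = 8/50625 rad
Load 3 — point force P=3 kN at a=8/3 m (b=L-a=4/3):
  θ_3 = -Pb²x(2aL-(3a+b)x)/(2L³EI)  [x≤a] = -3·(4/3)²·(4/3)·(2·(8/3)·4-(3·(8/3)+(4/3))·(4/3))/(2·4³·20000) = -1/40500 rad
Load 4 — point force P=16 kN at a=2 m (b=L-a=2):
  θ_4 = -Pb²x(2aL-(3a+b)x)/(2L³EI)  [x≤a] = -16·2²·(4/3)·(2·2·4-(3·2+2)·(4/3))/(2·4³·20000) = -1/5625 rad
Superposition: θ = Σ θ_i = 217/3037500 rad ≈ 0.000071 rad

θ(4/3) = 217/3037500 rad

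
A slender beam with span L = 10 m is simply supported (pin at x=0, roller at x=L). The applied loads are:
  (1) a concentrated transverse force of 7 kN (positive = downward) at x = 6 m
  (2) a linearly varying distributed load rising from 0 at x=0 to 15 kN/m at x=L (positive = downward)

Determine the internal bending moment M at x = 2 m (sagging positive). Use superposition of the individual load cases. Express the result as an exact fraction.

M(2) = 268/5 kN·m

Load 1 — point force P=7 kN at a=6 m (b=L-a=4):
  M_1 = Pbx/L  [x≤a] = 7·4·2/10 = 28/5 kN·m
Load 2 — triangular load w₀=15 kN/m (0→w₀ over full span):
  M_2 = w₀Lx/6 - w₀x³/(6L) = 15·10·2/6 - 15·2³/(6·10) = 48 kN·m
Superposition: M = Σ M_i = 268/5 kN·m ≈ 53.600000 kN·m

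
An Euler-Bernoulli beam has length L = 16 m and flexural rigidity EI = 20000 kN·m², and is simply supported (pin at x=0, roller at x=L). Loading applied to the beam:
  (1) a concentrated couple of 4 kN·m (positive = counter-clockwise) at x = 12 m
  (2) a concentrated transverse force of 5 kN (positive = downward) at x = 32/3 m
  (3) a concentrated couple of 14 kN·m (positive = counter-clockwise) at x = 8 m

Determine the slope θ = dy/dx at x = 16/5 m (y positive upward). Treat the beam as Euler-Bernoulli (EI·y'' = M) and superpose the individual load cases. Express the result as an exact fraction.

Load 1 — applied couple M₀=4 kN·m at a=12 m (b=L-a=4):
  θ_1 = (M₀x²/(2L)+C₁)/EI  [x≤a] with C₁=M₀(3b²-L²)/(6L)=-26/3 = (4·(16/5)²/(2·16)+(-26/3))/20000 = -277/750000 rad
Load 2 — point force P=5 kN at a=32/3 m (b=L-a=16/3):
  θ_2 = -Pb(L²-b²-3x²)/(6LEI)  [x≤a] = -5·(16/3)·(16²-(16/3)²-3·(16/5)²)/(6·16·20000) = -692/253125 rad
Load 3 — applied couple M₀=14 kN·m at a=8 m (b=L-a=8):
  θ_3 = (M₀x²/(2L)+C₁)/EI  [x≤a] with C₁=M₀(3b²-L²)/(6L)=-28/3 = (14·(16/5)²/(2·16)+(-28/3))/20000 = -91/375000 rad
Superposition: θ = Σ θ_i = -67753/20250000 rad ≈ -0.003346 rad

θ(16/5) = -67753/20250000 rad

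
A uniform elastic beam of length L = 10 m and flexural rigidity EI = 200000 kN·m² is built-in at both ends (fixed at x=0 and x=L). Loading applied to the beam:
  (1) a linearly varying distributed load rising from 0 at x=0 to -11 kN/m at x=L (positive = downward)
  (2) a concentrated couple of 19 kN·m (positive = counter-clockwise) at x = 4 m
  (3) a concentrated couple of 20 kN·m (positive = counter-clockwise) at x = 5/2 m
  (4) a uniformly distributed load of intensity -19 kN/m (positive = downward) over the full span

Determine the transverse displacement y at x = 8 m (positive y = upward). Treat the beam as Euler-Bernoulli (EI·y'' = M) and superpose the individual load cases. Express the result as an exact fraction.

y(8) = 214789/150000000 m

Load 1 — triangular load w₀=-11 kN/m (0→w₀ over full span):
  y_1 = -w₀x²(L-x)²(x+2L)/(120LEI) = -(-11)·8²·(10-8)²·(8+2·10)/(120·10·200000) = 77/234375 m
Load 2 — applied couple M₀=19 kN·m at a=4 m (b=L-a=6):
  y_2 = (R_Ax³/6 - M_Ax²/2 - M₀(x-a)²/2)/EI  [x>a] with R_A=342/125, M_A=57/25 = ((342/125)·8³/6 - (57/25)·8²/2 - 19·(8-4)²/2)/200000 = 133/3125000 m
Load 3 — applied couple M₀=20 kN·m at a=5/2 m (b=L-a=15/2):
  y_3 = (R_Ax³/6 - M_Ax²/2 - M₀(x-a)²/2)/EI  [x>a] with R_A=9/4, M_A=-15/4 = ((9/4)·8³/6 - (-15/4)·8²/2 - 20·(8-(5/2))²/2)/200000 = 19/400000 m
Load 4 — uniform load w=-19 kN/m over full span:
  y_4 = -wx²(L-x)²/(24EI) = -(-19)·8²·(10-8)²/(24·200000) = 19/18750 m
Superposition: y = Σ y_i = 214789/150000000 m ≈ 0.001432 m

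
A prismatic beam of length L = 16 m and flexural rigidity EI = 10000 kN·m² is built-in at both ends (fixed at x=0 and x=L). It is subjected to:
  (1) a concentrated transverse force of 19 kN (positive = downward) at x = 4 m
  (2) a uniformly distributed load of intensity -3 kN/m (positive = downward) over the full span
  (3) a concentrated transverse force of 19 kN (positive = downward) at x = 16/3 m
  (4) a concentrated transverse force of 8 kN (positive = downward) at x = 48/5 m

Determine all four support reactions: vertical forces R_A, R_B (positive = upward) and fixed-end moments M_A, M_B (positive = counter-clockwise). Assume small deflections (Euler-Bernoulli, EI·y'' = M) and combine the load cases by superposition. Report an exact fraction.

R_A = 963503/108000 kN, M_A = 487013/13500 kN·m, R_B = -1179503/108000 kN, M_B = 118793/13500 kN·m

Load 1 — point force P=19 kN at a=4 m (b=L-a=12):
  R_A = Pb²(3a+b)/L³ = 19·12²·(3·4+12)/16³ = 513/32 kN
  M_A = Pab²/L² = 19·4·12²/16² = 171/4 kN·m
  R_B = Pa²(a+3b)/L³ = 19·4²·(4+3·12)/16³ = 95/32 kN
  M_B = -Pa²b/L² = -19·4²·12/16² = -57/4 kN·m
Load 2 — uniform load w=-3 kN/m over full span:
  R_A = wL/2 = (-3)·16/2 = -24 kN
  M_A = wL²/12 = (-3)·16²/12 = -64 kN·m
  R_B = wL/2 = (-3)·16/2 = -24 kN
  M_B = -wL²/12 = -(-3)·16²/12 = 64 kN·m
Load 3 — point force P=19 kN at a=16/3 m (b=L-a=32/3):
  R_A = Pb²(3a+b)/L³ = 19·(32/3)²·(3·(16/3)+(32/3))/16³ = 380/27 kN
  M_A = Pab²/L² = 19·(16/3)·(32/3)²/16² = 1216/27 kN·m
  R_B = Pa²(a+3b)/L³ = 19·(16/3)²·((16/3)+3·(32/3))/16³ = 133/27 kN
  M_B = -Pa²b/L² = -19·(16/3)²·(32/3)/16² = -608/27 kN·m
Load 4 — point force P=8 kN at a=48/5 m (b=L-a=32/5):
  R_A = Pb²(3a+b)/L³ = 8·(32/5)²·(3·(48/5)+(32/5))/16³ = 352/125 kN
  M_A = Pab²/L² = 8·(48/5)·(32/5)²/16² = 1536/125 kN·m
  R_B = Pa²(a+3b)/L³ = 8·(48/5)²·((48/5)+3·(32/5))/16³ = 648/125 kN
  M_B = -Pa²b/L² = -8·(48/5)²·(32/5)/16² = -2304/125 kN·m
Superposition: R_A = 963503/108000 kN, M_A = 487013/13500 kN·m, R_B = -1179503/108000 kN, M_B = 118793/13500 kN·m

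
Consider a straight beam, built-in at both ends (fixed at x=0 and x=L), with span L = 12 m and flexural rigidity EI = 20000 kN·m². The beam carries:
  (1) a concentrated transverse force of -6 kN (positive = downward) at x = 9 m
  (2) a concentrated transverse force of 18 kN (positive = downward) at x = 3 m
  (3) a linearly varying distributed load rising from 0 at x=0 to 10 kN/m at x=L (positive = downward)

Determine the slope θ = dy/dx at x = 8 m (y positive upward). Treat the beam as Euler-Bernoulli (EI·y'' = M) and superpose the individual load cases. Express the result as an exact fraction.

θ(8) = 583/180000 rad

Load 1 — point force P=-6 kN at a=9 m (b=L-a=3):
  θ_1 = -Pb²x(2aL-(3a+b)x)/(2L³EI)  [x≤a] = -(-6)·3²·8·(2·9·12-(3·9+3)·8)/(2·12³·20000) = -3/20000 rad
Load 2 — point force P=18 kN at a=3 m (b=L-a=9):
  θ_2 = Pa²(L-x)(2bL-(3b+a)(L-x))/(2L³EI)  [x>a] = 18·3²·(12-8)·(2·9·12-(3·9+3)·(12-8))/(2·12³·20000) = 9/10000 rad
Load 3 — triangular load w₀=10 kN/m (0→w₀ over full span):
  θ_3 = -w₀(2x(L-x)(L-2x)(x+2L)+x²(L-x)²)/(120LEI) = -10·(2·8·(12-8)·(12-2·8)·(8+2·12)+8²·(12-8)²)/(120·12·20000) = 14/5625 rad
Superposition: θ = Σ θ_i = 583/180000 rad ≈ 0.003239 rad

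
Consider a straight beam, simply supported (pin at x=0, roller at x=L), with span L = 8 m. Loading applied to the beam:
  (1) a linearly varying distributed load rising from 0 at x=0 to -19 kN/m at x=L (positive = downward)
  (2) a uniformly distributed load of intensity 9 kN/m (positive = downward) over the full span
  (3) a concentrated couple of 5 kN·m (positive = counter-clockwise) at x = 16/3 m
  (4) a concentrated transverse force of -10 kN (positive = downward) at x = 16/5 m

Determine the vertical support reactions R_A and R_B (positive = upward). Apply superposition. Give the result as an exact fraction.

Load 1 — triangular load w₀=-19 kN/m (0→w₀ over full span):
  R_A = w₀L/6 = (-19)·8/6 = -76/3 kN
  R_B = w₀L/3 = (-19)·8/3 = -152/3 kN
Load 2 — uniform load w=9 kN/m over full span:
  R_A = wL/2 = 9·8/2 = 36 kN
  R_B = wL/2 = 9·8/2 = 36 kN
Load 3 — applied couple M₀=5 kN·m at a=16/3 m (b=L-a=8/3):
  R_A = M₀/L = 5/8 kN
  R_B = -M₀/L = -5/8 kN
Load 4 — point force P=-10 kN at a=16/5 m (b=L-a=24/5):
  R_A = Pb/L = (-10)·(24/5)/8 = -6 kN
  R_B = Pa/L = (-10)·(16/5)/8 = -4 kN
Superposition: R_A = 127/24 kN, R_B = -463/24 kN

R_A = 127/24 kN, R_B = -463/24 kN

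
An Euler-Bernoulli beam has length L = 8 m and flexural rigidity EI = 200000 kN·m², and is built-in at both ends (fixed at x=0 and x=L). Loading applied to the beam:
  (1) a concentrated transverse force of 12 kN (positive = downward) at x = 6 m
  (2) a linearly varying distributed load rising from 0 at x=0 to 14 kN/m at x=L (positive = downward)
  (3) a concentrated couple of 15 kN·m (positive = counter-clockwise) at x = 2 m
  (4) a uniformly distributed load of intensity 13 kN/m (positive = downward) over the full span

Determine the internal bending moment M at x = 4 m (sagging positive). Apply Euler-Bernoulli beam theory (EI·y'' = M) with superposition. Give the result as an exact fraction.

M(4) = 631/12 kN·m

Load 1 — point force P=12 kN at a=6 m (b=L-a=2):
  M_1 = Pb²(3a+b)x/L³ - Pab²/L²  [x≤a] = 12·2²·(3·6+2)·4/8³ - 12·6·2²/8² = 3 kN·m
Load 2 — triangular load w₀=14 kN/m (0→w₀ over full span):
  M_2 = 3w₀Lx/20 - w₀L²/30 - w₀x³/(6L) = 3·14·8·4/20 - 14·8²/30 - 14·4³/(6·8) = 56/3 kN·m
Load 3 — applied couple M₀=15 kN·m at a=2 m (b=L-a=6):
  M_3 = R_Ax - M_A - M₀  [x>a] with R_A=135/64, M_A=-45/16 = (135/64)·4 - (-45/16) - 15 = -15/4 kN·m
Load 4 — uniform load w=13 kN/m over full span:
  M_4 = wLx/2 - wL²/12 - wx²/2 = 13·8·4/2 - 13·8²/12 - 13·4²/2 = 104/3 kN·m
Superposition: M = Σ M_i = 631/12 kN·m ≈ 52.583333 kN·m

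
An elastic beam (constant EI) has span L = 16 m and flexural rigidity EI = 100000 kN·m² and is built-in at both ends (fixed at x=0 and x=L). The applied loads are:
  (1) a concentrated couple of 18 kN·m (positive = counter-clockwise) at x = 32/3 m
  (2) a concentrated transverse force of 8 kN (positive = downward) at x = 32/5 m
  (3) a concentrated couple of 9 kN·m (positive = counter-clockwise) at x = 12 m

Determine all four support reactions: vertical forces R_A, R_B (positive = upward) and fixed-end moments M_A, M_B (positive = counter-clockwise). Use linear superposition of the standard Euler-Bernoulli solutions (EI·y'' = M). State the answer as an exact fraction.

R_A = 117069/16000 kN, M_A = 54489/2000 kN·m, R_B = 10931/16000 kN, M_B = -27951/2000 kN·m

Load 1 — applied couple M₀=18 kN·m at a=32/3 m (b=L-a=16/3):
  R_A = 6M₀ab/L³ = 6·18·(32/3)·(16/3)/16³ = 3/2 kN
  M_A = M₀b(2a-b)/L² = 18·(16/3)·(2·(32/3)-(16/3))/16² = 6 kN·m
  R_B = -6M₀ab/L³ = -6·18·(32/3)·(16/3)/16³ = -3/2 kN
  M_B = M₀a(2b-a)/L² = 18·(32/3)·(2·(16/3)-(32/3))/16² = 0 kN·m
Load 2 — point force P=8 kN at a=32/5 m (b=L-a=48/5):
  R_A = Pb²(3a+b)/L³ = 8·(48/5)²·(3·(32/5)+(48/5))/16³ = 648/125 kN
  M_A = Pab²/L² = 8·(32/5)·(48/5)²/16² = 2304/125 kN·m
  R_B = Pa²(a+3b)/L³ = 8·(32/5)²·((32/5)+3·(48/5))/16³ = 352/125 kN
  M_B = -Pa²b/L² = -8·(32/5)²·(48/5)/16² = -1536/125 kN·m
Load 3 — applied couple M₀=9 kN·m at a=12 m (b=L-a=4):
  R_A = 6M₀ab/L³ = 6·9·12·4/16³ = 81/128 kN
  M_A = M₀b(2a-b)/L² = 9·4·(2·12-4)/16² = 45/16 kN·m
  R_B = -6M₀ab/L³ = -6·9·12·4/16³ = -81/128 kN
  M_B = M₀a(2b-a)/L² = 9·12·(2·4-12)/16² = -27/16 kN·m
Superposition: R_A = 117069/16000 kN, M_A = 54489/2000 kN·m, R_B = 10931/16000 kN, M_B = -27951/2000 kN·m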